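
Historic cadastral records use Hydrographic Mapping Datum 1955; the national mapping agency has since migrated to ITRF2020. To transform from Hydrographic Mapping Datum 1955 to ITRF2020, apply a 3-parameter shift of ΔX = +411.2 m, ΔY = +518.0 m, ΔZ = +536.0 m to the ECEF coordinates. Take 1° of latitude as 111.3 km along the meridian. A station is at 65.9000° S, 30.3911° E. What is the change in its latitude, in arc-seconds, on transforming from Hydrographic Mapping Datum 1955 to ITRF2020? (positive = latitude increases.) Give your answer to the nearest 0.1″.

sin φ = -0.912834, cos φ = 0.408330, sin λ = 0.505900, cos λ = 0.862592.
North component: ΔN = −sin φ cos λ·ΔX − sin φ sin λ·ΔY + cos φ·ΔZ = −(-0.912834)(0.862592)(411.2) − (-0.912834)(0.505900)(518.0) + (0.408330)(536.0) = 781.86 m.
1° of latitude spans 111300 m, so Δφ = 781.86 / 111300 × 3600 = 25.289″.

Δφ = 25.3″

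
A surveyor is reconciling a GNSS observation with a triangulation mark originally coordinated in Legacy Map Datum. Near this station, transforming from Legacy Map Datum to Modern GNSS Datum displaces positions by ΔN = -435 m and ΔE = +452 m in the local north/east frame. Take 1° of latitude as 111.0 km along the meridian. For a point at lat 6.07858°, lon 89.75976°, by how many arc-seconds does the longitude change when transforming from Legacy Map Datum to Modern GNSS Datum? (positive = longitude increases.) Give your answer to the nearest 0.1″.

At latitude 6.07858°, cos φ = 0.994378.
1° of longitude at this latitude = 111.0 × cos φ = 110.38 km, so Δλ = 452.0 / 110375.9 = 0.0040951° = 14.742″.

Δλ = 14.7″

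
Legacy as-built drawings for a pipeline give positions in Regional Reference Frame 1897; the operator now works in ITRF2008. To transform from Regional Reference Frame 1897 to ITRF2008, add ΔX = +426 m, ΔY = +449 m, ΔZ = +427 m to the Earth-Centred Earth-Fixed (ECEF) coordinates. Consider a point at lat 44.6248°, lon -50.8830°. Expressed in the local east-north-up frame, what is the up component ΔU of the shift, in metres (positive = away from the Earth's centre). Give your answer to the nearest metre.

At φ = 44.6248°, λ = -50.8830°: sin φ = 0.702461, cos φ = 0.711722, sin λ = -0.775859, cos λ = 0.630906.
ΔU = cos φ cos λ·ΔX + cos φ sin λ·ΔY + sin φ·ΔZ = (0.711722)(0.630906)(426) + (0.711722)(-0.775859)(449) + (0.702461)(427) = 243.30 m.

ΔU = 243 m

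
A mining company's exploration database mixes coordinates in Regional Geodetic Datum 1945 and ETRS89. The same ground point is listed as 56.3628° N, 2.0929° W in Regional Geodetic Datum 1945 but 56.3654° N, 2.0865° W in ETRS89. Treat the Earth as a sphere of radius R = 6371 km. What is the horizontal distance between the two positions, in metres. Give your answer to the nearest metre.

489 m

Δφ = 56.3654° − 56.3628° = +0.0026°; Δλ = -2.0865° − -2.0929° = +0.0064°.
1° along a meridian = πR/180 = 111195 m.
ΔN = Δφ × 111195 = 289.1 m; ΔE = Δλ × 111195 × cos(56.3628°) = +0.0064 × 111195 × 0.553932 = 394.2 m.
Distance = √(ΔE² + ΔN²) = √(394.2² + 289.1²) = 488.9 m.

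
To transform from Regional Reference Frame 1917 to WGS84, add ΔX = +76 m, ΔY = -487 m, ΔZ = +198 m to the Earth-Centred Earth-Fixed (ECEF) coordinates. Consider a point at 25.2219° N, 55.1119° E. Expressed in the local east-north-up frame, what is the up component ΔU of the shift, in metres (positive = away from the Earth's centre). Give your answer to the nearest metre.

At φ = 25.2219°, λ = 55.1119°: sin φ = 0.426125, cos φ = 0.904664, sin λ = 0.820271, cos λ = 0.571976.
ΔU = cos φ cos λ·ΔX + cos φ sin λ·ΔY + sin φ·ΔZ = (0.904664)(0.571976)(76) + (0.904664)(0.820271)(-487) + (0.426125)(198) = -237.69 m.

ΔU = -238 m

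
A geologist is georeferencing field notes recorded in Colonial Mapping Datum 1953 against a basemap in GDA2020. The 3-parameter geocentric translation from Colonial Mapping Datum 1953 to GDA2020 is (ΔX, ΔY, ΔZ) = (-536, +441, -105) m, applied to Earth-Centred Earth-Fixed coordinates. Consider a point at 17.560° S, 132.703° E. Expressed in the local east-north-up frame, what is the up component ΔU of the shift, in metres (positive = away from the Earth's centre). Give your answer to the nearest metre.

ΔU = 687 m

At φ = -17.560°, λ = 132.703°: sin φ = -0.301704, cos φ = 0.953402, sin λ = 0.734879, cos λ = -0.678198.
ΔU = cos φ cos λ·ΔX + cos φ sin λ·ΔY + sin φ·ΔZ = (0.953402)(-0.678198)(-536) + (0.953402)(0.734879)(441) + (-0.301704)(-105) = 687.23 m.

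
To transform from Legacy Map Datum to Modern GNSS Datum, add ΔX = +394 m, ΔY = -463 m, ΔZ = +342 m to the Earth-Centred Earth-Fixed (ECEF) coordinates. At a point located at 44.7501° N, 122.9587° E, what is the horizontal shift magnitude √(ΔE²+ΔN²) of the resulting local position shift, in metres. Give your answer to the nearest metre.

At φ = 44.7501°, λ = 122.9587°: sin φ = 0.704016, cos φ = 0.710184, sin λ = 0.839063, cos λ = -0.544034.
ΔE = −sin λ·ΔX + cos λ·ΔY = −(0.839063)·(394) + (-0.544034)·(-463) = -78.70 m.
ΔN = −sin φ cos λ·ΔX − sin φ sin λ·ΔY + cos φ·ΔZ = −(0.704016)(-0.544034)(394) − (0.704016)(0.839063)(-463) + (0.710184)(342) = 667.29 m.
Horizontal magnitude = √(ΔE² + ΔN²) = √((-78.70)² + 667.29²) = 671.91 m.

672 m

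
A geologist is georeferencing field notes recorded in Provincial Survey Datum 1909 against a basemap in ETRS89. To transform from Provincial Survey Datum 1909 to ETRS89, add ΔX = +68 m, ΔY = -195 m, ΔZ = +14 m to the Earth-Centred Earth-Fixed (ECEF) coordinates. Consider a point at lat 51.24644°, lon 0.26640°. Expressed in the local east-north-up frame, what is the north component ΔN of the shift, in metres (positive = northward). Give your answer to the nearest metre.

ΔN = -44 m

The local north axis is (−sin φ cos λ, −sin φ sin λ, cos φ), giving ΔN = -53.029 + 0.707 + 8.764 = -43.56 m.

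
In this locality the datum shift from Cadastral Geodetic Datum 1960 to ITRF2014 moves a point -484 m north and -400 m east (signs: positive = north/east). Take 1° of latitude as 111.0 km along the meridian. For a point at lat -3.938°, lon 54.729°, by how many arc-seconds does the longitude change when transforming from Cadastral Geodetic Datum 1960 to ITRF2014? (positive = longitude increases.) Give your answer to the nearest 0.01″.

Δλ = -13.00″

At latitude -3.938°, cos φ = 0.997639.
1° of longitude at this latitude = 111.0 × cos φ = 110.74 km, so Δλ = -400.0 / 110737.9 = -0.0036121° = -13.004″.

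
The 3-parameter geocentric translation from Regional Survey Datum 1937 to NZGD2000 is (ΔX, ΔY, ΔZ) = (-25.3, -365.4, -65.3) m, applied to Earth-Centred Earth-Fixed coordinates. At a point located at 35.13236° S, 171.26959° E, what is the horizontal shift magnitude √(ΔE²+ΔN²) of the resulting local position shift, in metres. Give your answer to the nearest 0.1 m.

At φ = -35.13236°, λ = 171.26959°: sin φ = -0.575467, cos φ = 0.817825, sin λ = 0.151785, cos λ = -0.988413.
ΔE = −sin λ·ΔX + cos λ·ΔY = −(0.151785)·(-25.3) + (-0.988413)·(-365.4) = 365.01 m.
ΔN = −sin φ cos λ·ΔX − sin φ sin λ·ΔY + cos φ·ΔZ = −(-0.575467)(-0.988413)(-25.3) − (-0.575467)(0.151785)(-365.4) + (0.817825)(-65.3) = -70.93 m.
Horizontal magnitude = √(ΔE² + ΔN²) = √(365.01² + (-70.93)²) = 371.83 m.

371.8 m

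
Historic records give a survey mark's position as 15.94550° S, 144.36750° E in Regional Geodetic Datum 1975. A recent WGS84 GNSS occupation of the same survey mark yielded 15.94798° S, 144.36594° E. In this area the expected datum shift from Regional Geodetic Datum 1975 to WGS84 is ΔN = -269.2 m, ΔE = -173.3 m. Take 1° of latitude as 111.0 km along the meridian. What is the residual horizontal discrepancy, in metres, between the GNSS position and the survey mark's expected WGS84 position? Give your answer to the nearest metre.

Observed coordinate differences: Δφ = -0.00248°, Δλ = -0.00156°.
Converting to metres (1° lat = 111000 m, cos φ = 0.961523): observed ΔN = -275.3 m, observed ΔE = -166.5 m.
Subtracting the expected shift leaves a residual of -275.3 − (-269.2) = -6.1 m north and -166.5 − (-173.3) = 6.8 m east.
Residual distance = √((-6.1)² + 6.8²) = 9.1 m.

9 m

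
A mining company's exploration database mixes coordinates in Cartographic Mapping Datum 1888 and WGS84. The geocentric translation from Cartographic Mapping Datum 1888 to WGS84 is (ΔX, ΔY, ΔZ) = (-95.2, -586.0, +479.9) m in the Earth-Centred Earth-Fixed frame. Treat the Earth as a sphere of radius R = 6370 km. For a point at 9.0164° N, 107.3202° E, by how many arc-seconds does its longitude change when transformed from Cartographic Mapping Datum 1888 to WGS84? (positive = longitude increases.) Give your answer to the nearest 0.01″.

Δλ = 8.70″

sin φ = 0.156717, cos φ = 0.987644, sin λ = 0.954656, cos λ = -0.297711.
East component: ΔE = −sin λ·ΔX + cos λ·ΔY = −(0.954656)(-95.2) + (-0.297711)(-586.0) = 265.34 m.
1° of latitude spans πR/180 = 111177 m; at latitude φ, 1° of longitude spans that × cos φ = 109803.7 m, so Δλ = 265.34 / 109803.7 × 3600 = 8.699″.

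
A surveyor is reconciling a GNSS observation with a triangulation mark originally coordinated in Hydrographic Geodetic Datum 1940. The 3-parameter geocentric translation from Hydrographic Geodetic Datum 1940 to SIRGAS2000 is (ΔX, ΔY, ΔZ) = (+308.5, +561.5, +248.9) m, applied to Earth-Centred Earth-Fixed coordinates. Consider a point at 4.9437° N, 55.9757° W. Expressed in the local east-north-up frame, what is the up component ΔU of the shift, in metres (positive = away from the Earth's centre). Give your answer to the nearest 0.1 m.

ΔU = -270.2 m

At φ = 4.9437°, λ = -55.9757°: sin φ = 0.086177, cos φ = 0.996280, sin λ = -0.828800, cos λ = 0.559544.
ΔU = cos φ cos λ·ΔX + cos φ sin λ·ΔY + sin φ·ΔZ = (0.996280)(0.559544)(308.5) + (0.996280)(-0.828800)(561.5) + (0.086177)(248.9) = -270.21 m.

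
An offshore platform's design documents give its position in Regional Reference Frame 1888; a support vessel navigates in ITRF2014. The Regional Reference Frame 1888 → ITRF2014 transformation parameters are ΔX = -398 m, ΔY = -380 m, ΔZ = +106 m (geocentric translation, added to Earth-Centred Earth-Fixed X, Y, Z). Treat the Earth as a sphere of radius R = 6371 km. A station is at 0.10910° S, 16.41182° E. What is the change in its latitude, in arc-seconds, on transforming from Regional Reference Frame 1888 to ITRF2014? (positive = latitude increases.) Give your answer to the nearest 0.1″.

Δφ = 3.4″

sin φ = -0.001904, cos φ = 0.999998, sin λ = 0.282539, cos λ = 0.959256.
North component: ΔN = −sin φ cos λ·ΔX − sin φ sin λ·ΔY + cos φ·ΔZ = −(-0.001904)(0.959256)(-398) − (-0.001904)(0.282539)(-380) + (0.999998)(106) = 105.07 m.
1° of latitude spans πR/180 = 111195 m, so Δφ = 105.07 / 111195 × 3600 = 3.402″.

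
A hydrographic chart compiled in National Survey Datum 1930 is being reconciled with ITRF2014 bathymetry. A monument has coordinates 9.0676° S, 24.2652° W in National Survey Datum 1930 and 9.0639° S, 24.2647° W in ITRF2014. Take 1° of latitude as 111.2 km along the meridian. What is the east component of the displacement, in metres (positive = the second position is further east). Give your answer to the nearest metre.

ΔE = 55 m

Δφ = -9.0639° − -9.0676° = +0.0037°; Δλ = -24.2647° − -24.2652° = +0.0005°.
ΔN = Δφ × 111200 = 411.4 m; ΔE = Δλ × 111200 × cos(-9.0676°) = +0.0005 × 111200 × 0.987503 = 54.9 m.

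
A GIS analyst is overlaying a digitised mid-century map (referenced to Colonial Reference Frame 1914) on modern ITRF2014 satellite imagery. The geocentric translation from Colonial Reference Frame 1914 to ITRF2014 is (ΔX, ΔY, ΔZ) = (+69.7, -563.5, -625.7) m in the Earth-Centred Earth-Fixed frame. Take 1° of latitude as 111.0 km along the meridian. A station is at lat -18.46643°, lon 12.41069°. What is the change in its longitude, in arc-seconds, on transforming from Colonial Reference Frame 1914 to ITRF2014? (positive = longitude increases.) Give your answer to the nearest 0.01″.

sin φ = -0.316749, cos φ = 0.948509, sin λ = 0.214918, cos λ = 0.976632.
East component: ΔE = −sin λ·ΔX + cos λ·ΔY = −(0.214918)(69.7) + (0.976632)(-563.5) = -565.31 m.
1° of latitude spans 111000 m; at latitude φ, 1° of longitude spans that × cos φ = 105284.5 m, so Δλ = -565.31 / 105284.5 × 3600 = -19.330″.

Δλ = -19.33″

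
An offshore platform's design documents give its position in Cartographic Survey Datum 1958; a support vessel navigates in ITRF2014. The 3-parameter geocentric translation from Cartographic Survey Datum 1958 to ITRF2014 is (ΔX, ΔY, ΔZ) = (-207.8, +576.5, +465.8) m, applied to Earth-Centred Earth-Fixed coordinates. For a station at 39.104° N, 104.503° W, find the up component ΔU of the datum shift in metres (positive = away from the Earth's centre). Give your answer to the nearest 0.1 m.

ΔU = -98.9 m

At φ = 39.104°, λ = -104.503°: sin φ = 0.630730, cos φ = 0.776002, sin λ = -0.968135, cos λ = -0.250431.
ΔU = cos φ cos λ·ΔX + cos φ sin λ·ΔY + sin φ·ΔZ = (0.776002)(-0.250431)(-207.8) + (0.776002)(-0.968135)(576.5) + (0.630730)(465.8) = -98.93 m.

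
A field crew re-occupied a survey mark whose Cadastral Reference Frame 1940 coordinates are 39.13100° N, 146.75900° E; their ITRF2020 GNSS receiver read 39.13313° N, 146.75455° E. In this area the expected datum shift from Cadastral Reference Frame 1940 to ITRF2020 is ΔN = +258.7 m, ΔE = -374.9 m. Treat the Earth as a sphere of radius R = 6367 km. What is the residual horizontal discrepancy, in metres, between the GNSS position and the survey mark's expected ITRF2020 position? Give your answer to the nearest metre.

24 m

Observed coordinate differences: Δφ = +0.00213°, Δλ = -0.00445°.
Converting to metres (1° lat = 111125 m, cos φ = 0.775705): observed ΔN = 236.7 m, observed ΔE = -383.6 m.
Subtracting the expected shift leaves a residual of 236.7 − (258.7) = -22.0 m north and -383.6 − (-374.9) = -8.7 m east.
Residual distance = √((-22.0)² + (-8.7)²) = 23.7 m.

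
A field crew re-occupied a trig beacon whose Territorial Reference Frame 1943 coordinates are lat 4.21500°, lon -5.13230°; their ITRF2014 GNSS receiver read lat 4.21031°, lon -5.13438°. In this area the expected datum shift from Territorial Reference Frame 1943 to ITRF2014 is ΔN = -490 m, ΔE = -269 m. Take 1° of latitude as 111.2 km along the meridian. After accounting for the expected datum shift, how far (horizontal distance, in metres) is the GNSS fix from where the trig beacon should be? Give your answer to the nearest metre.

50 m

Observed coordinate differences: Δφ = -0.00469°, Δλ = -0.00208°.
Converting to metres (1° lat = 111200 m, cos φ = 0.997295): observed ΔN = -521.5 m, observed ΔE = -230.7 m.
Subtracting the expected shift leaves a residual of -521.5 − (-490) = -31.5 m north and -230.7 − (-269) = 38.3 m east.
Residual distance = √((-31.5)² + 38.3²) = 49.6 m.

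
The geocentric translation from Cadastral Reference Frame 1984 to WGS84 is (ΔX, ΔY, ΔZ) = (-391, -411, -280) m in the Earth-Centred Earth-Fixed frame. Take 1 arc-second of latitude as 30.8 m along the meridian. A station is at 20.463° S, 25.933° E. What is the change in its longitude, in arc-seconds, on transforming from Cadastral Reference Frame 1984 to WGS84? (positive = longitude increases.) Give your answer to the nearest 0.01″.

sin φ = -0.349602, cos φ = 0.936898, sin λ = 0.437320, cos λ = 0.899306.
East component: ΔE = −sin λ·ΔX + cos λ·ΔY = −(0.437320)(-391) + (0.899306)(-411) = -198.62 m.
1° of latitude spans 3600 × 30.80 = 110880 m; at latitude φ, 1° of longitude spans that × cos φ = 103883.3 m, so Δλ = -198.62 / 103883.3 × 3600 = -6.883″.

Δλ = -6.88″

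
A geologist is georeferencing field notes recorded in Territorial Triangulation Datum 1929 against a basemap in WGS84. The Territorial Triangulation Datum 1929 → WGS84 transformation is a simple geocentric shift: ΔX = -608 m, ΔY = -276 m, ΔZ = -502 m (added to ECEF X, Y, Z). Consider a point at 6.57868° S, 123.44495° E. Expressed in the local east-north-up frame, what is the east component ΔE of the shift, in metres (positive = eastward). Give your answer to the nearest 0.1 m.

ΔE = 659.4 m

The local east axis at (φ, λ) is (−sin λ, cos λ, 0), so ΔE = −sin(123.44495°)·(-608) + cos(123.44495°)·(-276) = 659.44 m.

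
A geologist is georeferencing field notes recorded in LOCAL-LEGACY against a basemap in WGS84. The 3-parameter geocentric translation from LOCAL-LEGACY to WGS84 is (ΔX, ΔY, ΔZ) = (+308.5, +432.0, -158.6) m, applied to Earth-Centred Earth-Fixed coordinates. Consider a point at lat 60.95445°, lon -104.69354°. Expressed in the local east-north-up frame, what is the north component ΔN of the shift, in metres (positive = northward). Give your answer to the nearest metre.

The local north axis is (−sin φ cos λ, −sin φ sin λ, cos φ), giving ΔN = 68.409 + 365.318 − 77.001 = 356.73 m.

ΔN = 357 m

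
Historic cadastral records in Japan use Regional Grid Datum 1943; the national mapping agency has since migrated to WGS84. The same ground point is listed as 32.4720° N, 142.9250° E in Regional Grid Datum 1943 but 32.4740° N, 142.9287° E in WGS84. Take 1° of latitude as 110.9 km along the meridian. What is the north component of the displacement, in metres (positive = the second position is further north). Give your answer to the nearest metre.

Δφ = 32.4740° − 32.4720° = +0.0020°; Δλ = 142.9287° − 142.9250° = +0.0037°.
ΔN = Δφ × 110900 = 221.8 m; ΔE = Δλ × 110900 × cos(32.4720°) = +0.0037 × 110900 × 0.843654 = 346.2 m.

ΔN = 222 m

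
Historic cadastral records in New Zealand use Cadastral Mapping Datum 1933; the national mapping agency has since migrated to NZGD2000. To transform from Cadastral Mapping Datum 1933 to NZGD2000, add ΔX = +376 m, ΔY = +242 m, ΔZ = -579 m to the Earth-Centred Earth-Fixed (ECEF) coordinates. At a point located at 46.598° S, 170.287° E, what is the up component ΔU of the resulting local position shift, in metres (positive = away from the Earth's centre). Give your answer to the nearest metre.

The local up (radial) axis is (cos φ cos λ, cos φ sin λ, sin φ), giving ΔU = -254.651 + 28.054 + 420.673 = 194.08 m.

ΔU = 194 m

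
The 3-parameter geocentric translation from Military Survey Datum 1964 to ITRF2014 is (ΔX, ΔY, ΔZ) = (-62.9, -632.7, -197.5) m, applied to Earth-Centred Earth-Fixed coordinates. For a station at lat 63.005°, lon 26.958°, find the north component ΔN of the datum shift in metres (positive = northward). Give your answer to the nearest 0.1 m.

At φ = 63.005°, λ = 26.958°: sin φ = 0.891046, cos φ = 0.453913, sin λ = 0.453337, cos λ = 0.891339.
ΔN = −sin φ cos λ·ΔX − sin φ sin λ·ΔY + cos φ·ΔZ = −(0.891046)(0.891339)(-62.9) − (0.891046)(0.453337)(-632.7) + (0.453913)(-197.5) = 215.88 m.

ΔN = 215.9 m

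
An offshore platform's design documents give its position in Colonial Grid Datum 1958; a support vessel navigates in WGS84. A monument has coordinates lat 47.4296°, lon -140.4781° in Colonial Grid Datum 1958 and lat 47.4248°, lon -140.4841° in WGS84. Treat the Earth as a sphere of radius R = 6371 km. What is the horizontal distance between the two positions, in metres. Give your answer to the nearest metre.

699 m

Δφ = 47.4248° − 47.4296° = -0.0048°; Δλ = -140.4841° − -140.4781° = -0.0060°.
1° along a meridian = πR/180 = 111195 m.
ΔN = Δφ × 111195 = -533.7 m; ΔE = Δλ × 111195 × cos(47.4296°) = -0.0060 × 111195 × 0.676496 = -451.3 m.
Distance = √(ΔE² + ΔN²) = √((-451.3)² + (-533.7)²) = 699.0 m.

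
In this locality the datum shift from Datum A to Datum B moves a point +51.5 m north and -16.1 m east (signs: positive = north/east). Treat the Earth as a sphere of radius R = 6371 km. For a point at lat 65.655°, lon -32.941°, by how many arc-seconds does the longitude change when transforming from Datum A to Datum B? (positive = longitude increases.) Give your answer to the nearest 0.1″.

Δλ = -1.3″

At latitude 65.655°, cos φ = 0.412230.
One radian of longitude at latitude φ spans R cos φ, so Δλ = ΔE / (R cos φ) = -16.1 / (6371000 × 0.412230) = -6.1303e-06 rad = -1.264″.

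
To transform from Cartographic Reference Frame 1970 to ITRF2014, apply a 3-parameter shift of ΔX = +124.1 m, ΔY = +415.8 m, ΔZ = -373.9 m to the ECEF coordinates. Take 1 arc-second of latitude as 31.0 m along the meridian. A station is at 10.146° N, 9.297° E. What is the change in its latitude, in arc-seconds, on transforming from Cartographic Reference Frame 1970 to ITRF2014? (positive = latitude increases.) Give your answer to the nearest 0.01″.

sin φ = 0.176157, cos φ = 0.984362, sin λ = 0.161552, cos λ = 0.986864.
North component: ΔN = −sin φ cos λ·ΔX − sin φ sin λ·ΔY + cos φ·ΔZ = −(0.176157)(0.986864)(124.1) − (0.176157)(0.161552)(415.8) + (0.984362)(-373.9) = -401.46 m.
1° of latitude spans 3600 × 31.00 = 111600 m, so Δφ = -401.46 / 111600 × 3600 = -12.950″.

Δφ = -12.95″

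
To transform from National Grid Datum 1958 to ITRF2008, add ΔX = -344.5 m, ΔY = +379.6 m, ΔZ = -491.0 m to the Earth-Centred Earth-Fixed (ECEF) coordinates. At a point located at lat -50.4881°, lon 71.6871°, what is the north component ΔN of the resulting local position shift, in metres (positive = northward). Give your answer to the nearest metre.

The local north axis is (−sin φ cos λ, −sin φ sin λ, cos φ), giving ΔN = -83.509 + 278.027 − 312.393 = -117.88 m.

ΔN = -118 m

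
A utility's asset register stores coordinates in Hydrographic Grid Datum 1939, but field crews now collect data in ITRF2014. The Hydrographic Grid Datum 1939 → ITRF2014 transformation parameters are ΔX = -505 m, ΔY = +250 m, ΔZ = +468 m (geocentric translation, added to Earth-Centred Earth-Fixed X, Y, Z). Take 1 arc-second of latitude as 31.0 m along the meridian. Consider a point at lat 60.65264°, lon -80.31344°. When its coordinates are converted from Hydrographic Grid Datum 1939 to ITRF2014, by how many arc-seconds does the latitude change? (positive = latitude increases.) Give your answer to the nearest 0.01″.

Δφ = 16.72″

sin φ = 0.871664, cos φ = 0.490103, sin λ = -0.985743, cos λ = 0.168258.
North component: ΔN = −sin φ cos λ·ΔX − sin φ sin λ·ΔY + cos φ·ΔZ = −(0.871664)(0.168258)(-505) − (0.871664)(-0.985743)(250) + (0.490103)(468) = 518.24 m.
1° of latitude spans 3600 × 31.00 = 111600 m, so Δφ = 518.24 / 111600 × 3600 = 16.718″.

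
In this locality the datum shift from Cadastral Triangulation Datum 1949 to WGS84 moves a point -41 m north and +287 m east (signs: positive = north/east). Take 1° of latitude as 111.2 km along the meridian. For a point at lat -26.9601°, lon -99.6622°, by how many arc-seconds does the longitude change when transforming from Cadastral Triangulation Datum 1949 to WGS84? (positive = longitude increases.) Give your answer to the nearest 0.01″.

Δλ = 10.42″

At latitude -26.9601°, cos φ = 0.891322.
1° of longitude at this latitude = 111.2 × cos φ = 99.12 km, so Δλ = 287.0 / 99115.1 = 0.0028956° = 10.424″.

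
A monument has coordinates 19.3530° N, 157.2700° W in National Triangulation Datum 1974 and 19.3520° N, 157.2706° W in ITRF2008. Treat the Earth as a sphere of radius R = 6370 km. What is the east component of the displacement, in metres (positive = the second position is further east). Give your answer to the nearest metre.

ΔE = -63 m

Δφ = 19.3520° − 19.3530° = -0.0010°; Δλ = -157.2706° − -157.2700° = -0.0006°.
1° along a meridian = πR/180 = 111177 m.
ΔN = Δφ × 111177 = -111.2 m; ΔE = Δλ × 111177 × cos(19.3530°) = -0.0006 × 111177 × 0.943495 = -62.9 m.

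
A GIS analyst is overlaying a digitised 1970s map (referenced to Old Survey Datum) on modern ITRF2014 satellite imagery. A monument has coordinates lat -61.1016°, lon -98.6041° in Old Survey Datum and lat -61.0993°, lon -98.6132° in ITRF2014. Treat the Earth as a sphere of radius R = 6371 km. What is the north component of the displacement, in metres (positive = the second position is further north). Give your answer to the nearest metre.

Δφ = -61.0993° − -61.1016° = +0.0023°; Δλ = -98.6132° − -98.6041° = -0.0091°.
1° along a meridian = πR/180 = 111195 m.
ΔN = Δφ × 111195 = 255.7 m; ΔE = Δλ × 111195 × cos(-61.1016°) = -0.0091 × 111195 × 0.483258 = -489.0 m.

ΔN = 256 m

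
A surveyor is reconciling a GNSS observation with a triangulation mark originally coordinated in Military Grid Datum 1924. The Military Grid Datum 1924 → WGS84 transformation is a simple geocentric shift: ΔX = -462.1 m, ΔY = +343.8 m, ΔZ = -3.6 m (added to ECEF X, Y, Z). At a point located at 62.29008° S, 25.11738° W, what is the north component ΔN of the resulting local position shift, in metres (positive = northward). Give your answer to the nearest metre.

The local north axis is (−sin φ cos λ, −sin φ sin λ, cos φ), giving ΔN = -370.418 − 129.197 − 1.674 = -501.29 m.

ΔN = -501 m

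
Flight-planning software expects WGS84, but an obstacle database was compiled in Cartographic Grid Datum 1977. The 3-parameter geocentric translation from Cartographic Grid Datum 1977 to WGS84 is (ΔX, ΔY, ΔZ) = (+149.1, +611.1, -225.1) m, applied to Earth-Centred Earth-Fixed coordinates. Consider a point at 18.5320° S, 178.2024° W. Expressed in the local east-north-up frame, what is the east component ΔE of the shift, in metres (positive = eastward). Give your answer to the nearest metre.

At φ = -18.5320°, λ = -178.2024°: sin φ = -0.317834, cos φ = 0.948146, sin λ = -0.031369, cos λ = -0.999508.
ΔE = −sin λ·ΔX + cos λ·ΔY = −(-0.031369)·(149.1) + (-0.999508)·(611.1) = -606.12 m.

ΔE = -606 m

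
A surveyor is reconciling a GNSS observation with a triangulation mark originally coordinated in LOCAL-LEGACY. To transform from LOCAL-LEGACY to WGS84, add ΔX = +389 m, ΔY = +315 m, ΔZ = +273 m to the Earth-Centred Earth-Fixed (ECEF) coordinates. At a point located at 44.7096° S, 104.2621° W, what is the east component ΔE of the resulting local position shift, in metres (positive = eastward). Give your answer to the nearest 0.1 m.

ΔE = 299.4 m

At φ = -44.7096°, λ = -104.2621°: sin φ = -0.703514, cos φ = 0.710682, sin λ = -0.969179, cos λ = -0.246358.
ΔE = −sin λ·ΔX + cos λ·ΔY = −(-0.969179)·(389) + (-0.246358)·(315) = 299.41 m.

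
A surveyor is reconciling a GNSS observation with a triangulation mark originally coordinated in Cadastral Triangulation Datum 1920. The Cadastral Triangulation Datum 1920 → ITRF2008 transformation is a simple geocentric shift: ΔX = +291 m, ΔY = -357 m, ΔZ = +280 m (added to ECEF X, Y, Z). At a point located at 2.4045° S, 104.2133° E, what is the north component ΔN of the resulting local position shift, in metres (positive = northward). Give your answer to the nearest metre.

ΔN = 262 m

At φ = -2.4045°, λ = 104.2133°: sin φ = -0.041954, cos φ = 0.999120, sin λ = 0.969388, cos λ = -0.245532.
ΔN = −sin φ cos λ·ΔX − sin φ sin λ·ΔY + cos φ·ΔZ = −(-0.041954)(-0.245532)(291) − (-0.041954)(0.969388)(-357) + (0.999120)(280) = 262.24 m.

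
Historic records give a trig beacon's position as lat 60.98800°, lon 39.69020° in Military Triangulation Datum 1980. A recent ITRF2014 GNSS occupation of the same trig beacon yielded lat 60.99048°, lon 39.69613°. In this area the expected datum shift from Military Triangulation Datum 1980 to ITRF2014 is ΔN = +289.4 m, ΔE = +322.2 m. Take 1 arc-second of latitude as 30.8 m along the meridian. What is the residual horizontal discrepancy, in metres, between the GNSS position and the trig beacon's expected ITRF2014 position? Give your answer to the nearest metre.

15 m

Observed coordinate differences: Δφ = +0.00248°, Δλ = +0.00593°.
Converting to metres (1° lat = 110880 m, cos φ = 0.484993): observed ΔN = 275.0 m, observed ΔE = 318.9 m.
Subtracting the expected shift leaves a residual of 275.0 − (289.4) = -14.4 m north and 318.9 − (322.2) = -3.3 m east.
Residual distance = √((-14.4)² + (-3.3)²) = 14.8 m.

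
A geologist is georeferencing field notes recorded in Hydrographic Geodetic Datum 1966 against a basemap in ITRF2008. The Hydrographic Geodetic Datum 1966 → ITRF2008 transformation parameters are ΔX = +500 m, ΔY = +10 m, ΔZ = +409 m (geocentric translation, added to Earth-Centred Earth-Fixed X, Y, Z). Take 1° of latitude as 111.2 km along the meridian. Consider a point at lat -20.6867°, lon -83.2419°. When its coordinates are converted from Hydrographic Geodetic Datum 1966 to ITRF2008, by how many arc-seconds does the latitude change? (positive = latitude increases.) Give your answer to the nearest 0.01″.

Δφ = 12.95″

sin φ = -0.353258, cos φ = 0.935526, sin λ = -0.993052, cos λ = 0.117678.
North component: ΔN = −sin φ cos λ·ΔX − sin φ sin λ·ΔY + cos φ·ΔZ = −(-0.353258)(0.117678)(500) − (-0.353258)(-0.993052)(10) + (0.935526)(409) = 399.91 m.
1° of latitude spans 111200 m, so Δφ = 399.91 / 111200 × 3600 = 12.947″.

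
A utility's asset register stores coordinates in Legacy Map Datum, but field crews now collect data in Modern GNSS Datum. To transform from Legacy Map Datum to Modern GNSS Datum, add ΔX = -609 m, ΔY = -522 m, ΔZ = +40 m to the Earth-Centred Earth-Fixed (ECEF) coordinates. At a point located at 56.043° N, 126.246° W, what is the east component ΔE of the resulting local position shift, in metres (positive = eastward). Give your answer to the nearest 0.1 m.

ΔE = -182.5 m

The local east axis at (φ, λ) is (−sin λ, cos λ, 0), so ΔE = −sin(-126.246°)·(-609) + cos(-126.246°)·(-522) = -182.52 m.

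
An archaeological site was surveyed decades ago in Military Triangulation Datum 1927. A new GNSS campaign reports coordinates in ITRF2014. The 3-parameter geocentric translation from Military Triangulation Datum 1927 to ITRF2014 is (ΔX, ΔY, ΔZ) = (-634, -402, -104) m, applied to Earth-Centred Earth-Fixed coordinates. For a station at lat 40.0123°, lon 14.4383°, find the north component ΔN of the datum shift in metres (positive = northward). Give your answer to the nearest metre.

The local north axis is (−sin φ cos λ, −sin φ sin λ, cos φ), giving ΔN = 394.757 + 64.445 − 79.654 = 379.55 m.

ΔN = 380 m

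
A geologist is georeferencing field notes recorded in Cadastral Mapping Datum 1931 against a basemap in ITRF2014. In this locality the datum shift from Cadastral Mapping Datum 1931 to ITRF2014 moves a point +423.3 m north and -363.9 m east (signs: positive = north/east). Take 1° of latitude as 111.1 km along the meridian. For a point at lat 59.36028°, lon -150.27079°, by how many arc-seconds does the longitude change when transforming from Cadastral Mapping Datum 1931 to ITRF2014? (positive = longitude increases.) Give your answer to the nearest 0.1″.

At latitude 59.36028°, cos φ = 0.509638.
1° of longitude at this latitude = 111.1 × cos φ = 56.62 km, so Δλ = -363.9 / 56620.8 = -0.0064270° = -23.137″.

Δλ = -23.1″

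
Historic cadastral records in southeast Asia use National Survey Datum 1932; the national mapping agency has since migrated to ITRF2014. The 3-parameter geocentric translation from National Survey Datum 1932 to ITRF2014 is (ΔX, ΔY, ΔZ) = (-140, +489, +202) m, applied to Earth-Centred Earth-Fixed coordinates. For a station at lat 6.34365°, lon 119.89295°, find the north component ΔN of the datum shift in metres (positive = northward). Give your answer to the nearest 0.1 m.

The local north axis is (−sin φ cos λ, −sin φ sin λ, cos φ), giving ΔN = -7.709 − 46.842 + 200.763 = 146.21 m.

ΔN = 146.2 m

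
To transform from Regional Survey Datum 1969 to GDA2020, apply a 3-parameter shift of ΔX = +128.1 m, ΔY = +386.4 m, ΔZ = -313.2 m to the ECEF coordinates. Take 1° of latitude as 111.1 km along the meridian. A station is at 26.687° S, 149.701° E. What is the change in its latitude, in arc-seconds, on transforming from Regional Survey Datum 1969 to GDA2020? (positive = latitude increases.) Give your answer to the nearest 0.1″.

Δφ = -7.8″

sin φ = -0.449116, cos φ = 0.893473, sin λ = 0.504513, cos λ = -0.863404.
North component: ΔN = −sin φ cos λ·ΔX − sin φ sin λ·ΔY + cos φ·ΔZ = −(-0.449116)(-0.863404)(128.1) − (-0.449116)(0.504513)(386.4) + (0.893473)(-313.2) = -241.96 m.
1° of latitude spans 111100 m, so Δφ = -241.96 / 111100 × 3600 = -7.840″.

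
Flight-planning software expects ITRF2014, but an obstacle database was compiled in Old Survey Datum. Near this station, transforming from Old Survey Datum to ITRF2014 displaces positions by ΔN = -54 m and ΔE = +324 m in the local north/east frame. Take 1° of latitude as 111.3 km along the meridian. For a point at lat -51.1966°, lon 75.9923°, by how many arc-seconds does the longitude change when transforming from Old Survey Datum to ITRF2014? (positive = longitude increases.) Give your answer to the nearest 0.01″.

Δλ = 16.72″

At latitude -51.1966°, cos φ = 0.626650.
1° of longitude at this latitude = 111.3 × cos φ = 69.75 km, so Δλ = 324.0 / 69746.2 = 0.0046454° = 16.724″.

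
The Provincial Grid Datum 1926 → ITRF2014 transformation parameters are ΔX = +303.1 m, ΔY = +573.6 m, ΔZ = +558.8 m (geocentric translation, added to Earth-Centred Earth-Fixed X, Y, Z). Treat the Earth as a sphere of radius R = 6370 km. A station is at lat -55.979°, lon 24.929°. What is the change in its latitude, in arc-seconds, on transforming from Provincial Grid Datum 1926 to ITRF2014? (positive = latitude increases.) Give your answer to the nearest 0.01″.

sin φ = -0.828833, cos φ = 0.559497, sin λ = 0.421495, cos λ = 0.906831.
North component: ΔN = −sin φ cos λ·ΔX − sin φ sin λ·ΔY + cos φ·ΔZ = −(-0.828833)(0.906831)(303.1) − (-0.828833)(0.421495)(573.6) + (0.559497)(558.8) = 740.85 m.
1° of latitude spans πR/180 = 111177 m, so Δφ = 740.85 / 111177 × 3600 = 23.989″.

Δφ = 23.99″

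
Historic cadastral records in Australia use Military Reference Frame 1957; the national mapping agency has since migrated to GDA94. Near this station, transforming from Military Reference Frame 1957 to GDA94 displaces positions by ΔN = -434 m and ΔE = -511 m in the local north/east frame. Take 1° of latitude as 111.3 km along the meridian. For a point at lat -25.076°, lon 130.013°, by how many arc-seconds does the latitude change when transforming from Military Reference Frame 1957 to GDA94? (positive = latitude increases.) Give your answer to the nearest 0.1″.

Δφ = -14.0″

1° of latitude = 111.3 km, so Δφ = -434.0 / 111300 = -0.0038994° = -14.038″.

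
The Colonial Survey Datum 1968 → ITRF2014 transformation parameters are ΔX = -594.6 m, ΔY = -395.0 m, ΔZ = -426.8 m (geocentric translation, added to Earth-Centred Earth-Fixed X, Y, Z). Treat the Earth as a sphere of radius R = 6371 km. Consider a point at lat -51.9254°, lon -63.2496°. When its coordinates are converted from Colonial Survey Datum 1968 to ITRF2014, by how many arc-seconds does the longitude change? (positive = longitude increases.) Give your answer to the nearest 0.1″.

sin φ = -0.787208, cos φ = 0.616687, sin λ = -0.892976, cos λ = 0.450105.
East component: ΔE = −sin λ·ΔX + cos λ·ΔY = −(-0.892976)(-594.6) + (0.450105)(-395.0) = -708.75 m.
1° of latitude spans πR/180 = 111195 m; at latitude φ, 1° of longitude spans that × cos φ = 68572.5 m, so Δλ = -708.75 / 68572.5 × 3600 = -37.209″.

Δλ = -37.2″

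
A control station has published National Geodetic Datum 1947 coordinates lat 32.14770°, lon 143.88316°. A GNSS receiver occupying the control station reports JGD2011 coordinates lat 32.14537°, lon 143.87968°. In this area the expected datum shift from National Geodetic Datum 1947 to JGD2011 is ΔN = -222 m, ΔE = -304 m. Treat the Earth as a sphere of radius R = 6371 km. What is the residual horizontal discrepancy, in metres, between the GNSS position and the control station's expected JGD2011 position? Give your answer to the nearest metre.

44 m

Observed coordinate differences: Δφ = -0.00233°, Δλ = -0.00348°.
Converting to metres (1° lat = 111195 m, cos φ = 0.846679): observed ΔN = -259.1 m, observed ΔE = -327.6 m.
Subtracting the expected shift leaves a residual of -259.1 − (-222) = -37.1 m north and -327.6 − (-304) = -23.6 m east.
Residual distance = √((-37.1)² + (-23.6)²) = 44.0 m.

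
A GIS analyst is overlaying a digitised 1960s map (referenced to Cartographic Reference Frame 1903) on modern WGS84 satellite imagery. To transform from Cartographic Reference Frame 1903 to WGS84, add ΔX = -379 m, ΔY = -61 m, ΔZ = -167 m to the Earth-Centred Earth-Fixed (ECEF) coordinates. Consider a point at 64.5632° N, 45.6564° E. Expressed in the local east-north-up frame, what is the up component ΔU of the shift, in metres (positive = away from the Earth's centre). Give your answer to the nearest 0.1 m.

At φ = 64.5632°, λ = 45.6564°: sin φ = 0.903060, cos φ = 0.429515, sin λ = 0.715161, cos λ = 0.698960.
ΔU = cos φ cos λ·ΔX + cos φ sin λ·ΔY + sin φ·ΔZ = (0.429515)(0.698960)(-379) + (0.429515)(0.715161)(-61) + (0.903060)(-167) = -283.33 m.

ΔU = -283.3 m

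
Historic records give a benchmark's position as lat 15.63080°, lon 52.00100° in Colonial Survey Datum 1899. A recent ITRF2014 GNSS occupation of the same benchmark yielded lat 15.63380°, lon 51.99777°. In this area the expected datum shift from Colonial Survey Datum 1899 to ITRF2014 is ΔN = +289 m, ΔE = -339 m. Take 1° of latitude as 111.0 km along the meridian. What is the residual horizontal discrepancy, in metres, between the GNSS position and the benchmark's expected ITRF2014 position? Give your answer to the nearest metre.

44 m

Observed coordinate differences: Δφ = +0.00300°, Δλ = -0.00323°.
Converting to metres (1° lat = 111000 m, cos φ = 0.963018): observed ΔN = 333.0 m, observed ΔE = -345.3 m.
Subtracting the expected shift leaves a residual of 333.0 − (289) = 44.0 m north and -345.3 − (-339) = -6.3 m east.
Residual distance = √(44.0² + (-6.3)²) = 44.4 m.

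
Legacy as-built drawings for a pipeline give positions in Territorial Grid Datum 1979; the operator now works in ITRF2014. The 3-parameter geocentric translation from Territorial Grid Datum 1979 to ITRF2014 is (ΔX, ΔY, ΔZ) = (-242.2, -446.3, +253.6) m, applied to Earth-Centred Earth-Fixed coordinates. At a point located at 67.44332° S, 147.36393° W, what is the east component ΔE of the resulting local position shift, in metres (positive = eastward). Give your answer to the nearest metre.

At φ = -67.44332°, λ = -147.36393°: sin φ = -0.923501, cos φ = 0.383597, sin λ = -0.539301, cos λ = -0.842113.
ΔE = −sin λ·ΔX + cos λ·ΔY = −(-0.539301)·(-242.2) + (-0.842113)·(-446.3) = 245.22 m.

ΔE = 245 m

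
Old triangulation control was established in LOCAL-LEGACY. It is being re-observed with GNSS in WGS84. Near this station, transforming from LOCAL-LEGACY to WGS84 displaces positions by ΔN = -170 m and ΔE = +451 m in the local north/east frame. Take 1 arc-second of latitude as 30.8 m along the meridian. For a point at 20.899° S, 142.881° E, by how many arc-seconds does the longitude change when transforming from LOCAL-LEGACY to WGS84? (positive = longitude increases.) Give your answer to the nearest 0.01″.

Δλ = 15.67″

At latitude -20.899°, cos φ = 0.934211.
1″ of longitude at this latitude = 30.80 × cos φ = 28.7737 m, so Δλ = 451.0 / 28.7737 = 15.674″.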